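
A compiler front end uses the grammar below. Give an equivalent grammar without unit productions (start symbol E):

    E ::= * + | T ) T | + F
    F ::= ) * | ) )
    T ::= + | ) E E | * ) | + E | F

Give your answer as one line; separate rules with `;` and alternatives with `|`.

Unit pairs: T ⇒* {F}.
For every A with A ⇒* B via unit rules, add B's non-unit alternatives to A; then delete every rule of the form X → Y.

E ::= * + | T ) T | + F; F ::= ) * | ) ); T ::= ) * | ) ) | + | ) E E | * ) | + E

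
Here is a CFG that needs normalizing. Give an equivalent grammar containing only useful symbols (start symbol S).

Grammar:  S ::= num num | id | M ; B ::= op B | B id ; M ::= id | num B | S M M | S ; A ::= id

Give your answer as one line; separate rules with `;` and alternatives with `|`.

Generating nonterminals: {A, M, S}.
Reachable from S after that: {M, S}.
Removed useless symbols: {A, B} and every production mentioning them.

S ::= num num | id | M; M ::= id | S M M | S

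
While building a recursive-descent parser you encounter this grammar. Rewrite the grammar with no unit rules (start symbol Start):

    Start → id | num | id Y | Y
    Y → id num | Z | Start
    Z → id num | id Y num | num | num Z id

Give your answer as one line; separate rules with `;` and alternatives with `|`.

Unit pairs: Start ⇒* {Y, Z}; Y ⇒* {Start, Z}.
Replace each nonterminal's rules with the union of the non-unit rules of every nonterminal it unit-derives.

Start → id num | id Y num | num | num Z id | id | id Y; Y → id num | id Y num | num | num Z id | id | id Y; Z → id num | id Y num | num | num Z id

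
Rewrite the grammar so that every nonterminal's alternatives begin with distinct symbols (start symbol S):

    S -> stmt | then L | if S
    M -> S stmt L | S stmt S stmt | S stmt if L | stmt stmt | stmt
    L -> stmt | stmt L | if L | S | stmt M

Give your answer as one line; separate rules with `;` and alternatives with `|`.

S -> stmt | then L | if S; M -> S stmt M' | stmt M''; L -> if L | S | stmt L'; M' -> L | S stmt | if L; M'' -> stmt | epsilon; L' -> epsilon | L | M

M has alternatives sharing prefix 'S stmt': factor to M → S stmt M' with M' → L | S stmt | if L.
M has alternatives sharing prefix 'stmt': factor to M → stmt M'' with M'' → stmt | ε.
L has alternatives sharing prefix 'stmt': factor to L → stmt L' with L' → ε | L | M.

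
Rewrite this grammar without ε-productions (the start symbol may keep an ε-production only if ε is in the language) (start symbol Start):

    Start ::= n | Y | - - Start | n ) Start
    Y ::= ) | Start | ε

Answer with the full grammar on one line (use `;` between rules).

Start ::= n | Y | - - Start | - - | n ) Start | n ) | ε; Y ::= ) | Start

The nullable symbols are {Start, Y}.
ε ∈ L(G) since Start is nullable, so keep Start → ε.
Add the nullable-subset variants: Start → - - Start gives - - Start | - -. Start → n ) Start gives n ) Start | n ).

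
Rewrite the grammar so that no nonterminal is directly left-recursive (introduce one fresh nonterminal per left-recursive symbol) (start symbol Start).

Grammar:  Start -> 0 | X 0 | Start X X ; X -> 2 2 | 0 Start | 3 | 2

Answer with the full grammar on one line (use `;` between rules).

Directly left-recursive nonterminal: Start.
For Start: α = {X X}, β = {0, X 0}. Rewrite as Start → β Start1 and Start1 → α Start1 | ε.

Start -> 0 Start1 | X 0 Start1; X -> 2 2 | 0 Start | 3 | 2; Start1 -> X X Start1 | epsilon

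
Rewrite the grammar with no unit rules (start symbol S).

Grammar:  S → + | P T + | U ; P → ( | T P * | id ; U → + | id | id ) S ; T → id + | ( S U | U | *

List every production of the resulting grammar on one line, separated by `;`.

S → + | id | id ) S | P T +; P → ( | T P * | id; U → + | id | id ) S; T → + | id | id ) S | id + | ( S U | *

Unit pairs: S ⇒* {U}; T ⇒* {U}.
Replace each nonterminal's rules with the union of the non-unit rules of every nonterminal it unit-derives.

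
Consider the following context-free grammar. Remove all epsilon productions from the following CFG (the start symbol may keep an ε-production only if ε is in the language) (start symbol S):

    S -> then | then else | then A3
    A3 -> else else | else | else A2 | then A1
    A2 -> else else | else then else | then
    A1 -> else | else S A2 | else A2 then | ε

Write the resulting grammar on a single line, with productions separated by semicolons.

Nullable set = {A1}.
ε ∉ L(G), so no ε-production is kept.
Add the nullable-subset variants: A3 → then A1 gives then A1 | then.

S -> then | then else | then A3; A3 -> else else | else | else A2 | then A1 | then; A2 -> else else | else then else | then; A1 -> else | else S A2 | else A2 then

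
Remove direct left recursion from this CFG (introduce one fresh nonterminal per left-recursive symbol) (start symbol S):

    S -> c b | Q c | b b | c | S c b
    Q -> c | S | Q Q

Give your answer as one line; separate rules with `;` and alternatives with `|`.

S -> c b S' | Q c S' | b b S' | c S'; Q -> c Q' | S Q'; S' -> c b S' | ε; Q' -> Q Q' | ε

Left recursion appears on S, Q.
For S: α = {c b}, β = {c b, Q c, b b, c}. Rewrite as S → β S' and S' → α S' | ε.
For Q: α = {Q}, β = {c, S}. Rewrite as Q → β Q' and Q' → α Q' | ε.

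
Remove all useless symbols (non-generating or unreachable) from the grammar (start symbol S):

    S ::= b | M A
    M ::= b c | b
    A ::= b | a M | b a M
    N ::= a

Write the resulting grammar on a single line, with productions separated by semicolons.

S ::= b | M A; M ::= b c | b; A ::= b | a M | b a M

Generating nonterminals: {A, M, N, S}.
Reachable from S after that: {A, M, S}.
Removed useless symbols: {N} and every production mentioning them.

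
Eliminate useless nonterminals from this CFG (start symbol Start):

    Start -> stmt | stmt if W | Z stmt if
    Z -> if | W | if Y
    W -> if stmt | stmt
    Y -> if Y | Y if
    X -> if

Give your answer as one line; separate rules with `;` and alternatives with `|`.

Start -> stmt | stmt if W | Z stmt if; Z -> if | W; W -> if stmt | stmt

Generating nonterminals: {Start, W, X, Z}.
Reachable from Start after that: {Start, W, Z}.
Removed useless symbols: {X, Y} and every production mentioning them.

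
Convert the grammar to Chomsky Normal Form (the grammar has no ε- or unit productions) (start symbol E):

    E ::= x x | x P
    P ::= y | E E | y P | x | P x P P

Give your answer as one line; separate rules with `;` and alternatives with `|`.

E ::= X1 X1 | X1 P; P ::= y | E E | X2 P | x | P Y1; X1 ::= x; X2 ::= y; Y1 ::= X1 Y2; Y2 ::= P P

Introduce a nonterminal for each terminal appearing in a rule of length ≥ 2: X1 → x, X2 → y.
Binarize each right-hand side of length ≥ 3 by chaining fresh nonterminals (Y1, Y2, …): affected rules were P → P X1 P P.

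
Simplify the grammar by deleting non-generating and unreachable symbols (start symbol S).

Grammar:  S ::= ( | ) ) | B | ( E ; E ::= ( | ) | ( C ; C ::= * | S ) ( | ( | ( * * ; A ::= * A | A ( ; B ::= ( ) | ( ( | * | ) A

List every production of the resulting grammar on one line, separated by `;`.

S ::= ( | ) ) | B | ( E; E ::= ( | ) | ( C; C ::= * | S ) ( | ( | ( * *; B ::= ( ) | ( ( | *

Generating nonterminals: {B, C, E, S}.
Reachable from S after that: {B, C, E, S}.
Removed useless symbols: {A} and every production mentioning them.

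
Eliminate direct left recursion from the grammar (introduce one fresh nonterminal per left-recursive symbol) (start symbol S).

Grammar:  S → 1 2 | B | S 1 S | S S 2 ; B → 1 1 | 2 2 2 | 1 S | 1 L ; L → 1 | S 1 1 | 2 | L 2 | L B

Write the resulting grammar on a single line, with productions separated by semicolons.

S → 1 2 S' | B S'; B → 1 1 | 2 2 2 | 1 S | 1 L; L → 1 L' | S 1 1 L' | 2 L'; S' → 1 S S' | S 2 S' | ε; L' → 2 L' | B L' | ε

Left recursion appears on S, L.
For S: α = {1 S, S 2}, β = {1 2, B}. Rewrite as S → β S' and S' → α S' | ε.
For L: α = {2, B}, β = {1, S 1 1, 2}. Rewrite as L → β L' and L' → α L' | ε.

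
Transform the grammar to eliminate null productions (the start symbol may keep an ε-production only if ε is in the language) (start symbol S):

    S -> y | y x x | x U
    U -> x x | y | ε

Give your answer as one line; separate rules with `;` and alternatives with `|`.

S -> y | y x x | x U | x; U -> x x | y

Nullable set = {U}.
ε ∉ L(G), so no ε-production is kept.
Expand every rule over subsets of its nullable positions: S → x U gives x U | x.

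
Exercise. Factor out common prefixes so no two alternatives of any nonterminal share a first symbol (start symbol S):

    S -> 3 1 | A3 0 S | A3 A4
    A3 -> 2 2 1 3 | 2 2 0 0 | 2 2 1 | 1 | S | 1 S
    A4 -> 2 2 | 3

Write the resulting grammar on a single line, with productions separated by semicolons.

S -> 3 1 | A3 S'; A3 -> S | 2 2 A3' | 1 A3''; A4 -> 2 2 | 3; S' -> 0 S | A4; A3' -> 0 0 | 1 A3'''; A3'' -> ε | S; A3''' -> 3 | ε

S has alternatives sharing prefix 'A3': factor to S → A3 S' with S' → 0 S | A4.
A3 has alternatives sharing prefix '2 2': factor to A3 → 2 2 A3' with A3' → 1 3 | 0 0 | 1.
A3 has alternatives sharing prefix '1': factor to A3 → 1 A3'' with A3'' → ε | S.
A3' has alternatives sharing prefix '1': factor to A3' → 1 A3''' with A3''' → 3 | ε.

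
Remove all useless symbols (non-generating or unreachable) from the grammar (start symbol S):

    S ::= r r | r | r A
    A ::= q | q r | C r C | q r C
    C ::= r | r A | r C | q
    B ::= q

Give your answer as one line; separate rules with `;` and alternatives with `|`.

Generating nonterminals: {A, B, C, S}.
Reachable from S after that: {A, C, S}.
Removed useless symbols: {B} and every production mentioning them.

S ::= r r | r | r A; A ::= q | q r | C r C | q r C; C ::= r | r A | r C | q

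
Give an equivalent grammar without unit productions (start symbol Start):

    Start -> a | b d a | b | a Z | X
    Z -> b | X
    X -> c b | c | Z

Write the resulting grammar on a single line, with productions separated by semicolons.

Start -> b | a | b d a | a Z | c b | c; Z -> b | c b | c; X -> b | c b | c

Unit pairs: Start ⇒* {X, Z}; X ⇒* {Z}; Z ⇒* {X}.
For each unit pair (A, B), copy every non-unit production of B to A, then drop all unit productions.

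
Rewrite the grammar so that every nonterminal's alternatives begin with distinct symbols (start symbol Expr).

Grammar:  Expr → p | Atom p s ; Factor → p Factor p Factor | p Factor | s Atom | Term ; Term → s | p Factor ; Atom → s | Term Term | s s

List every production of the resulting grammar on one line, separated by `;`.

Expr → p | Atom p s; Factor → s Atom | Term | p Factor Factor1; Term → s | p Factor; Atom → Term Term | s Atom1; Factor1 → p Factor | ε; Atom1 → ε | s

Factor has alternatives sharing prefix 'p Factor': factor to Factor → p Factor Factor1 with Factor1 → p Factor | ε.
Atom has alternatives sharing prefix 's': factor to Atom → s Atom1 with Atom1 → ε | s.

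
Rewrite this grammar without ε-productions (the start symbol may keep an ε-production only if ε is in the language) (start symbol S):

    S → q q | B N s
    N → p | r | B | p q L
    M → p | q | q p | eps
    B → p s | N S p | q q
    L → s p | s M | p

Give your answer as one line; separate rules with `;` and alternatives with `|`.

Nullable nonterminals: {M}.
ε ∉ L(G), so no ε-production is kept.
For each production, add variants omitting each subset of nullable occurrences: L → s M gives s M | s.

S → q q | B N s; N → p | r | B | p q L; M → p | q | q p; B → p s | N S p | q q; L → s p | s M | s | p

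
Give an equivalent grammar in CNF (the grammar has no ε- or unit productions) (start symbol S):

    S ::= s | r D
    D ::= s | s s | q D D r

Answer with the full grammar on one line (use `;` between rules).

S ::= s | X1 D; D ::= s | X2 X2 | X3 Y1; X1 ::= r; X2 ::= s; X3 ::= q; Y1 ::= D Y2; Y2 ::= D X1

Introduce a nonterminal for each terminal appearing in a rule of length ≥ 2: X1 → r, X2 → s, X3 → q.
Binarize each right-hand side of length ≥ 3 by chaining fresh nonterminals (Y1, Y2, …): affected rules were D → X3 D D X1.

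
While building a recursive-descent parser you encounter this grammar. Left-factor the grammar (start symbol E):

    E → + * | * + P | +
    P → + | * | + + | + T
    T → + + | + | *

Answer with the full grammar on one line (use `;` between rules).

E → * + P | + E'; P → * | + P'; T → * | + T'; E' → * | ε; P' → ε | + | T; T' → + | ε

E has alternatives sharing prefix '+': factor to E → + E' with E' → * | ε.
P has alternatives sharing prefix '+': factor to P → + P' with P' → ε | + | T.
T has alternatives sharing prefix '+': factor to T → + T' with T' → + | ε.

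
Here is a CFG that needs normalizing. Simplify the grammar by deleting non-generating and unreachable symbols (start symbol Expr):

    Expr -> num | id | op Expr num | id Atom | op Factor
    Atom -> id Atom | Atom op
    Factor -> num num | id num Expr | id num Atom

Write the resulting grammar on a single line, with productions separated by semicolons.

Expr -> num | id | op Expr num | op Factor; Factor -> num num | id num Expr

Generating nonterminals: {Expr, Factor}.
Reachable from Expr after that: {Expr, Factor}.
Removed useless symbols: {Atom} and every production mentioning them.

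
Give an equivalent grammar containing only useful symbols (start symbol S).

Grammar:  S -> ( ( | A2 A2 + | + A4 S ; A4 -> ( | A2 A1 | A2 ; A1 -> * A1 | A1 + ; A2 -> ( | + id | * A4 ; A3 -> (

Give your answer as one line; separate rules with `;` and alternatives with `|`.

S -> ( ( | A2 A2 + | + A4 S; A4 -> ( | A2; A2 -> ( | + id | * A4

Generating nonterminals: {A2, A3, A4, S}.
Reachable from S after that: {A2, A4, S}.
Removed useless symbols: {A1, A3} and every production mentioning them.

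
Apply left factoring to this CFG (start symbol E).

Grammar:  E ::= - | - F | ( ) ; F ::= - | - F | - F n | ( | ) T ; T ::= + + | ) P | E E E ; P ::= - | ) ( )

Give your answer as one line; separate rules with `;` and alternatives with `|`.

E ::= ( ) | - E'; F ::= ( | ) T | - F'; T ::= + + | ) P | E E E; P ::= - | ) ( ); E' ::= ε | F; F' ::= ε | F F''; F'' ::= ε | n

E has alternatives sharing prefix '-': factor to E → - E' with E' → ε | F.
F has alternatives sharing prefix '-': factor to F → - F' with F' → ε | F | F n.
F' has alternatives sharing prefix 'F': factor to F' → F F'' with F'' → ε | n.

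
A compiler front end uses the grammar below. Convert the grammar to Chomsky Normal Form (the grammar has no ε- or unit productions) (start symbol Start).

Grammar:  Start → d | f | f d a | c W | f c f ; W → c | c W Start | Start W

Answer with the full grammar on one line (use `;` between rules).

Start → d | f | X1 Y1 | X4 W | X1 Y2; W → c | X4 Y3 | Start W; X1 → f; X2 → d; X3 → a; X4 → c; Y1 → X2 X3; Y2 → X4 X1; Y3 → W Start

Introduce a nonterminal for each terminal appearing in a rule of length ≥ 2: X1 → f, X2 → d, X3 → a, X4 → c.
Binarize each right-hand side of length ≥ 3 by chaining fresh nonterminals (Y1, Y2, …): affected rules were Start → X1 X2 X3; Start → X1 X4 X1; W → X4 W Start.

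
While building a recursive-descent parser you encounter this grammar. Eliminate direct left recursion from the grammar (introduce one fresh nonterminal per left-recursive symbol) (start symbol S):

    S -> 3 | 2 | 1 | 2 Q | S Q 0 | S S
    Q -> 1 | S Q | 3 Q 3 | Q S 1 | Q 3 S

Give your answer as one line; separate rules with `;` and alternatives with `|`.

S -> 3 S' | 2 S' | 1 S' | 2 Q S'; Q -> 1 Q' | S Q Q' | 3 Q 3 Q'; S' -> Q 0 S' | S S' | ε; Q' -> S 1 Q' | 3 S Q' | ε

Directly left-recursive nonterminals: S, Q.
For S: α = {Q 0, S}, β = {3, 2, 1, 2 Q}. Rewrite as S → β S' and S' → α S' | ε.
For Q: α = {S 1, 3 S}, β = {1, S Q, 3 Q 3}. Rewrite as Q → β Q' and Q' → α Q' | ε.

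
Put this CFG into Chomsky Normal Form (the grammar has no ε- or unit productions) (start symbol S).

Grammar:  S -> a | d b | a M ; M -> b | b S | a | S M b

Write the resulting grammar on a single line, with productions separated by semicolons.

S -> a | X1 X2 | X3 M; M -> b | X2 S | a | S Y1; X1 -> d; X2 -> b; X3 -> a; Y1 -> M X2

Introduce a nonterminal for each terminal appearing in a rule of length ≥ 2: X1 → d, X2 → b, X3 → a.
Binarize each right-hand side of length ≥ 3 by chaining fresh nonterminals (Y1, Y2, …): affected rules were M → S M X2.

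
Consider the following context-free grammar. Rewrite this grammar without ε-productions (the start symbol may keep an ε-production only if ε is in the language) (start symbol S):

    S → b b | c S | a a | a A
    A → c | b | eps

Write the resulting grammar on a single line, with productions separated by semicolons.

S → b b | c S | a a | a A | a; A → c | b

The nullable symbols are {A}.
ε ∉ L(G), so no ε-production is kept.
Expand every rule over subsets of its nullable positions: S → a A gives a A | a.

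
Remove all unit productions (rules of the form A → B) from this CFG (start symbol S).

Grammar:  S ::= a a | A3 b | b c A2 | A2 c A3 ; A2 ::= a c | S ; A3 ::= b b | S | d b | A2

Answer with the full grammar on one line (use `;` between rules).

Unit pairs: A2 ⇒* {S}; A3 ⇒* {A2, S}.
For every A with A ⇒* B via unit rules, add B's non-unit alternatives to A; then delete every rule of the form X → Y.

S ::= a a | A3 b | b c A2 | A2 c A3; A2 ::= a c | a a | A3 b | b c A2 | A2 c A3; A3 ::= a c | a a | A3 b | b c A2 | A2 c A3 | b b | d b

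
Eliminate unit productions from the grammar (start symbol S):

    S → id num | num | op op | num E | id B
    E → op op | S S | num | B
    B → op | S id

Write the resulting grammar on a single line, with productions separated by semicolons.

Unit pairs: E ⇒* {B}.
Replace each nonterminal's rules with the union of the non-unit rules of every nonterminal it unit-derives.

S → id num | num | op op | num E | id B; E → op | S id | op op | S S | num; B → op | S id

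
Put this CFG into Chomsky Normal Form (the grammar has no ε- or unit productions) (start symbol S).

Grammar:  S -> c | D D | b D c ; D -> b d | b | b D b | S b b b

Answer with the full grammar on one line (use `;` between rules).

Introduce a nonterminal for each terminal appearing in a rule of length ≥ 2: X1 → b, X2 → c, X3 → d.
Binarize each right-hand side of length ≥ 3 by chaining fresh nonterminals (Y1, Y2, …): affected rules were S → X1 D X2; D → X1 D X1; D → S X1 X1 X1.

S -> c | D D | X1 Y1; D -> X1 X3 | b | X1 Y2 | S Y3; X1 -> b; X2 -> c; X3 -> d; Y1 -> D X2; Y2 -> D X1; Y3 -> X1 Y4; Y4 -> X1 X1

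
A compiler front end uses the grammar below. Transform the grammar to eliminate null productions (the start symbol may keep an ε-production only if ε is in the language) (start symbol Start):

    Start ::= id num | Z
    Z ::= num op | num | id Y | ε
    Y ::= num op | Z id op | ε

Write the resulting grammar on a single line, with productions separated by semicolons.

Start ::= id num | Z | ε; Z ::= num op | num | id Y | id; Y ::= num op | Z id op | id op

Nullable nonterminals: {Start, Y, Z}.
ε ∈ L(G) since Start is nullable, so keep Start → ε.
For each production, add variants omitting each subset of nullable occurrences: Z → id Y gives id Y | id. Y → Z id op gives Z id op | id op.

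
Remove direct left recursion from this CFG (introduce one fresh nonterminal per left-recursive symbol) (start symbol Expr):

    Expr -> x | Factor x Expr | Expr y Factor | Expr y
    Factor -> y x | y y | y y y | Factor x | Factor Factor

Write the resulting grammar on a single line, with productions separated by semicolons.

Expr, Factor are directly left-recursive.
For Expr: α = {y Factor, y}, β = {x, Factor x Expr}. Rewrite as Expr → β Expr1 and Expr1 → α Expr1 | ε.
For Factor: α = {x, Factor}, β = {y x, y y, y y y}. Rewrite as Factor → β Factor1 and Factor1 → α Factor1 | ε.

Expr -> x Expr1 | Factor x Expr Expr1; Factor -> y x Factor1 | y y Factor1 | y y y Factor1; Expr1 -> y Factor Expr1 | y Expr1 | epsilon; Factor1 -> x Factor1 | Factor Factor1 | epsilon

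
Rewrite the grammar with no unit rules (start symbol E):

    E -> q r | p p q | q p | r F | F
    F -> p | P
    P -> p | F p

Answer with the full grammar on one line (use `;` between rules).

E -> q r | p p q | q p | r F | p | F p; F -> p | F p; P -> p | F p

Unit pairs: E ⇒* {F, P}; F ⇒* {P}.
Replace each nonterminal's rules with the union of the non-unit rules of every nonterminal it unit-derives.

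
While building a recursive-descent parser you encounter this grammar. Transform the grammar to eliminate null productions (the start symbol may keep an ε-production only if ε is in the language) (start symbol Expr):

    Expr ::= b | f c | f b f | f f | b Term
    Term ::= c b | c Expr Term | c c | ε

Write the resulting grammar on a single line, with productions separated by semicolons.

Nullable set = {Term}.
ε ∉ L(G), so no ε-production is kept.
Add the nullable-subset variants: Term → c Expr Term gives c Expr Term | c Expr.

Expr ::= b | f c | f b f | f f | b Term; Term ::= c b | c Expr Term | c Expr | c c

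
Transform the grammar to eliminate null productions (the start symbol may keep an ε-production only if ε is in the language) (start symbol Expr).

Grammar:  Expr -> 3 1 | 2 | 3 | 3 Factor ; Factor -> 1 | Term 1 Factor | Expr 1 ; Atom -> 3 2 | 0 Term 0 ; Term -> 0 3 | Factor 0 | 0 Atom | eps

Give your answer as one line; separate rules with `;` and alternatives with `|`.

The nullable symbols are {Term}.
ε ∉ L(G), so no ε-production is kept.
For each production, add variants omitting each subset of nullable occurrences: Factor → Term 1 Factor gives Term 1 Factor | 1 Factor. Atom → 0 Term 0 gives 0 Term 0 | 0 0.

Expr -> 3 1 | 2 | 3 | 3 Factor; Factor -> 1 | Term 1 Factor | 1 Factor | Expr 1; Atom -> 3 2 | 0 Term 0 | 0 0; Term -> 0 3 | Factor 0 | 0 Atom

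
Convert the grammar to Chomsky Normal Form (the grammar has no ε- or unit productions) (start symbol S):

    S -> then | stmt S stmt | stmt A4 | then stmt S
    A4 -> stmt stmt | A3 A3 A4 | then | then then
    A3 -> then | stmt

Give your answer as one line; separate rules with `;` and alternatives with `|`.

Introduce a nonterminal for each terminal appearing in a rule of length ≥ 2: X1 → stmt, X2 → then.
Binarize each right-hand side of length ≥ 3 by chaining fresh nonterminals (Y1, Y2, …): affected rules were S → X1 S X1; S → X2 X1 S; A4 → A3 A3 A4.

S -> then | X1 Y1 | X1 A4 | X2 Y2; A4 -> X1 X1 | A3 Y3 | then | X2 X2; A3 -> then | stmt; X1 -> stmt; X2 -> then; Y1 -> S X1; Y2 -> X1 S; Y3 -> A3 A4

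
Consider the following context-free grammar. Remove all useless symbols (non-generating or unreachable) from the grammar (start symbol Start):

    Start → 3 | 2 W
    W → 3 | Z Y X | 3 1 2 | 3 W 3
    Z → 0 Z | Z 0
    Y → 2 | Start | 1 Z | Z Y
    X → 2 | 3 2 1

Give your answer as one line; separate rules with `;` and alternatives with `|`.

Start → 3 | 2 W; W → 3 | 3 1 2 | 3 W 3

Generating nonterminals: {Start, W, X, Y}.
Reachable from Start after that: {Start, W}.
Removed useless symbols: {X, Y, Z} and every production mentioning them.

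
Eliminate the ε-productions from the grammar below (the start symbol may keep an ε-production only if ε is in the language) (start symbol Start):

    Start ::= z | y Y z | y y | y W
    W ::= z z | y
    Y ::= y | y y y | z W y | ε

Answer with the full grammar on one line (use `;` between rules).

Nullable set = {Y}.
ε ∉ L(G), so no ε-production is kept.
For each production, add variants omitting each subset of nullable occurrences: Start → y Y z gives y Y z | y z.

Start ::= z | y Y z | y z | y y | y W; W ::= z z | y; Y ::= y | y y y | z W y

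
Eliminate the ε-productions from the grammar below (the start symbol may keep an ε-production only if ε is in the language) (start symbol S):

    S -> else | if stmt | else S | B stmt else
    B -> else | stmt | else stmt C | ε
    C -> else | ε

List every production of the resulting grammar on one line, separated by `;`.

The nullable symbols are {B, C}.
ε ∉ L(G), so no ε-production is kept.
Add the nullable-subset variants: S → B stmt else gives B stmt else | stmt else. B → else stmt C gives else stmt C | else stmt.

S -> else | if stmt | else S | B stmt else | stmt else; B -> else | stmt | else stmt C | else stmt; C -> else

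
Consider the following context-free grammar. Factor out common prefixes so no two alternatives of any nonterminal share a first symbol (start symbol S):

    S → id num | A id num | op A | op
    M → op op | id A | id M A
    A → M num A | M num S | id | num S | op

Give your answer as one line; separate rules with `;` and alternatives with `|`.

S → id num | A id num | op S'; M → op op | id M'; A → id | num S | op | M num A'; S' → A | ε; M' → A | M A; A' → A | S

S has alternatives sharing prefix 'op': factor to S → op S' with S' → A | ε.
M has alternatives sharing prefix 'id': factor to M → id M' with M' → A | M A.
A has alternatives sharing prefix 'M num': factor to A → M num A' with A' → A | S.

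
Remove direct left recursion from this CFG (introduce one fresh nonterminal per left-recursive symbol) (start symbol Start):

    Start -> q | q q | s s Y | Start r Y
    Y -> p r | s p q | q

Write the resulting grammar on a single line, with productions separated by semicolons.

Directly left-recursive nonterminal: Start.
For Start: α = {r Y}, β = {q, q q, s s Y}. Rewrite as Start → β Start1 and Start1 → α Start1 | ε.

Start -> q Start1 | q q Start1 | s s Y Start1; Y -> p r | s p q | q; Start1 -> r Y Start1 | ε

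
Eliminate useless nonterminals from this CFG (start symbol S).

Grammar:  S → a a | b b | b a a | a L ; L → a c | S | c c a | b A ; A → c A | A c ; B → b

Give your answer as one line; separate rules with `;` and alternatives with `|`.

Generating nonterminals: {B, L, S}.
Reachable from S after that: {L, S}.
Removed useless symbols: {A, B} and every production mentioning them.

S → a a | b b | b a a | a L; L → a c | S | c c a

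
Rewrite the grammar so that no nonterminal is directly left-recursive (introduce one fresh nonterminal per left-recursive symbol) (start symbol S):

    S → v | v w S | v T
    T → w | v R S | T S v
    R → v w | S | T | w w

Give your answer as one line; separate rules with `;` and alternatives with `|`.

S → v | v w S | v T; T → w T' | v R S T'; R → v w | S | T | w w; T' → S v T' | ε

Directly left-recursive nonterminal: T.
For T: α = {S v}, β = {w, v R S}. Rewrite as T → β T' and T' → α T' | ε.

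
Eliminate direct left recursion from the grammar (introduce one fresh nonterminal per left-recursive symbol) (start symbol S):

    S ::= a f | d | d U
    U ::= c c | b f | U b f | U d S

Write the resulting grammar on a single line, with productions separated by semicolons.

U is directly left-recursive.
For U: α = {b f, d S}, β = {c c, b f}. Rewrite as U → β U' and U' → α U' | ε.

S ::= a f | d | d U; U ::= c c U' | b f U'; U' ::= b f U' | d S U' | ε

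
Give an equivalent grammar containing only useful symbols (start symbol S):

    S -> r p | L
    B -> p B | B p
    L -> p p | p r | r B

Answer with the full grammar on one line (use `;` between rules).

Generating nonterminals: {L, S}.
Reachable from S after that: {L, S}.
Removed useless symbols: {B} and every production mentioning them.

S -> r p | L; L -> p p | p r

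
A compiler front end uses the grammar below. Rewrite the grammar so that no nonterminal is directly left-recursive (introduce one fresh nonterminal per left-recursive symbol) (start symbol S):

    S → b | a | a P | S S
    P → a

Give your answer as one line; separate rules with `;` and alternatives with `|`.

S → b S' | a S' | a P S'; P → a; S' → S S' | ε

Directly left-recursive nonterminal: S.
For S: α = {S}, β = {b, a, a P}. Rewrite as S → β S' and S' → α S' | ε.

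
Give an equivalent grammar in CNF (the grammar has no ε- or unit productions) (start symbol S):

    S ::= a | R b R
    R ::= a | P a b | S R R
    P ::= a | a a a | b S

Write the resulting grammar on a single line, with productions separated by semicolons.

S ::= a | R Y1; R ::= a | P Y2 | S Y3; P ::= a | X2 Y4 | X1 S; X1 ::= b; X2 ::= a; Y1 ::= X1 R; Y2 ::= X2 X1; Y3 ::= R R; Y4 ::= X2 X2

Introduce a nonterminal for each terminal appearing in a rule of length ≥ 2: X1 → b, X2 → a.
Binarize each right-hand side of length ≥ 3 by chaining fresh nonterminals (Y1, Y2, …): affected rules were S → R X1 R; R → P X2 X1; R → S R R; P → X2 X2 X2.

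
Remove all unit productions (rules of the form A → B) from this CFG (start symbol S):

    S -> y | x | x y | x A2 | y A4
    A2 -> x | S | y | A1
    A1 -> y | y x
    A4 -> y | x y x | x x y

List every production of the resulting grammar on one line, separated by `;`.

S -> y | x | x y | x A2 | y A4; A2 -> x | y | y x | x y | x A2 | y A4; A1 -> y | y x; A4 -> y | x y x | x x y

Unit pairs: A2 ⇒* {A1, S}.
For every A with A ⇒* B via unit rules, add B's non-unit alternatives to A; then delete every rule of the form X → Y.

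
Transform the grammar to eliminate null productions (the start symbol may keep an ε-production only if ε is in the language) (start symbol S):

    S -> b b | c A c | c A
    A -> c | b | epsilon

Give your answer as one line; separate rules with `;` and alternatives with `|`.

Nullable nonterminals: {A}.
ε ∉ L(G), so no ε-production is kept.
Expand every rule over subsets of its nullable positions: S → c A c gives c A c | c c. S → c A gives c A | c.

S -> b b | c A c | c c | c A | c; A -> c | b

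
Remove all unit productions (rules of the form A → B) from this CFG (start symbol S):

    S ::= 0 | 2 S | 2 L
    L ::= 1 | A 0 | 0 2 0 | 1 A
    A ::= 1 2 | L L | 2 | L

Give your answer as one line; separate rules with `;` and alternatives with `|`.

Unit pairs: A ⇒* {L}.
For every A with A ⇒* B via unit rules, add B's non-unit alternatives to A; then delete every rule of the form X → Y.

S ::= 0 | 2 S | 2 L; L ::= 1 | A 0 | 0 2 0 | 1 A; A ::= 1 | A 0 | 0 2 0 | 1 A | 1 2 | L L | 2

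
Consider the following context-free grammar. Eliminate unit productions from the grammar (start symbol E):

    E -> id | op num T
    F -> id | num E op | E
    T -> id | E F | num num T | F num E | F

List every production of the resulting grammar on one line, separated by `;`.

E -> id | op num T; F -> id | op num T | num E op; T -> id | op num T | num E op | E F | num num T | F num E

Unit pairs: F ⇒* {E}; T ⇒* {E, F}.
For every A with A ⇒* B via unit rules, add B's non-unit alternatives to A; then delete every rule of the form X → Y.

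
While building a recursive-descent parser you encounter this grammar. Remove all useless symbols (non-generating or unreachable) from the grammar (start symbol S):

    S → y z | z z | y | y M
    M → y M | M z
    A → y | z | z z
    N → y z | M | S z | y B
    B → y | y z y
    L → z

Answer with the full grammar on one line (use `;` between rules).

Generating nonterminals: {A, B, L, N, S}.
Reachable from S after that: {S}.
Removed useless symbols: {A, B, L, M, N} and every production mentioning them.

S → y z | z z | y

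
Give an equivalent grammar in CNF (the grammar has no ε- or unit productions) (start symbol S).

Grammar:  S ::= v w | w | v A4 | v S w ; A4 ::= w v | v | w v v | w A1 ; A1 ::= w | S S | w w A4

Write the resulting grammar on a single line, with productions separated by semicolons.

Introduce a nonterminal for each terminal appearing in a rule of length ≥ 2: X1 → v, X2 → w.
Binarize each right-hand side of length ≥ 3 by chaining fresh nonterminals (Y1, Y2, …): affected rules were S → X1 S X2; A4 → X2 X1 X1; A1 → X2 X2 A4.

S ::= X1 X2 | w | X1 A4 | X1 Y1; A4 ::= X2 X1 | v | X2 Y2 | X2 A1; A1 ::= w | S S | X2 Y3; X1 ::= v; X2 ::= w; Y1 ::= S X2; Y2 ::= X1 X1; Y3 ::= X2 A4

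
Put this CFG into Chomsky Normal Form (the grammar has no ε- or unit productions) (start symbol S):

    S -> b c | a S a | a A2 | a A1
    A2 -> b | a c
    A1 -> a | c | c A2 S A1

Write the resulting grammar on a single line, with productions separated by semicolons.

Introduce a nonterminal for each terminal appearing in a rule of length ≥ 2: X1 → b, X2 → c, X3 → a.
Binarize each right-hand side of length ≥ 3 by chaining fresh nonterminals (Y1, Y2, …): affected rules were S → X3 S X3; A1 → X2 A2 S A1.

S -> X1 X2 | X3 Y1 | X3 A2 | X3 A1; A2 -> b | X3 X2; A1 -> a | c | X2 Y2; X1 -> b; X2 -> c; X3 -> a; Y1 -> S X3; Y2 -> A2 Y3; Y3 -> S A1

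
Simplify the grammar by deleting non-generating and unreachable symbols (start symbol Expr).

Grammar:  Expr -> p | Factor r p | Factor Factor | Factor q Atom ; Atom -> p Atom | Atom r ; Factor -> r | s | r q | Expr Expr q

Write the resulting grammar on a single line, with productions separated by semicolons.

Generating nonterminals: {Expr, Factor}.
Reachable from Expr after that: {Expr, Factor}.
Removed useless symbols: {Atom} and every production mentioning them.

Expr -> p | Factor r p | Factor Factor; Factor -> r | s | r q | Expr Expr q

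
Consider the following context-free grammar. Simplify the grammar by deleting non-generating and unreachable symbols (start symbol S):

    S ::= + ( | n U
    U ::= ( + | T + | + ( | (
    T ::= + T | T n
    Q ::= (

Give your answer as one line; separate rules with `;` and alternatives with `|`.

S ::= + ( | n U; U ::= ( + | + ( | (

Generating nonterminals: {Q, S, U}.
Reachable from S after that: {S, U}.
Removed useless symbols: {Q, T} and every production mentioning them.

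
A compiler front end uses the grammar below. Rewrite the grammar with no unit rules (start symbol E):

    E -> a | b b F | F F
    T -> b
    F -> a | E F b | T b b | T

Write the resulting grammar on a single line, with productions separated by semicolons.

E -> a | b b F | F F; T -> b; F -> a | E F b | T b b | b

Unit pairs: F ⇒* {T}.
For every A with A ⇒* B via unit rules, add B's non-unit alternatives to A; then delete every rule of the form X → Y.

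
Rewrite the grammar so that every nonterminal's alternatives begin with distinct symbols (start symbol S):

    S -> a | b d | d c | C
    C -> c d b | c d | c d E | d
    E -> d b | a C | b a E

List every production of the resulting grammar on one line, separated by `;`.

S -> a | b d | d c | C; C -> d | c d C'; E -> d b | a C | b a E; C' -> b | ε | E

C has alternatives sharing prefix 'c d': factor to C → c d C' with C' → b | ε | E.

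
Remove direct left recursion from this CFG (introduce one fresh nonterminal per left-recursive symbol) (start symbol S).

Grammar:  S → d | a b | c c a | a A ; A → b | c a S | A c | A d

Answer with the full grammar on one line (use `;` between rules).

Directly left-recursive nonterminal: A.
For A: α = {c, d}, β = {b, c a S}. Rewrite as A → β A' and A' → α A' | ε.

S → d | a b | c c a | a A; A → b A' | c a S A'; A' → c A' | d A' | ε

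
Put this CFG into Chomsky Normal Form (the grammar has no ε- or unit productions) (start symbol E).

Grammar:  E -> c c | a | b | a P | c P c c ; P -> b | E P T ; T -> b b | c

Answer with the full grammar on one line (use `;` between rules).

E -> X1 X1 | a | b | X2 P | X1 Y1; P -> b | E Y3; T -> X3 X3 | c; X1 -> c; X2 -> a; X3 -> b; Y1 -> P Y2; Y2 -> X1 X1; Y3 -> P T

Introduce a nonterminal for each terminal appearing in a rule of length ≥ 2: X1 → c, X2 → a, X3 → b.
Binarize each right-hand side of length ≥ 3 by chaining fresh nonterminals (Y1, Y2, …): affected rules were E → X1 P X1 X1; P → E P T.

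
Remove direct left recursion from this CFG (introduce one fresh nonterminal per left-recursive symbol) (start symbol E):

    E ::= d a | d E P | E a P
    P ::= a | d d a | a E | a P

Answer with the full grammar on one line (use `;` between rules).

E ::= d a E' | d E P E'; P ::= a | d d a | a E | a P; E' ::= a P E' | eps

E is directly left-recursive.
For E: α = {a P}, β = {d a, d E P}. Rewrite as E → β E' and E' → α E' | ε.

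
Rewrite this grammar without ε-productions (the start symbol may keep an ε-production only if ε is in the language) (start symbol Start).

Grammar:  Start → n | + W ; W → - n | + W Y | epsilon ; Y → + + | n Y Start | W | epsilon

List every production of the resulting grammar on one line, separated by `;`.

Nullable nonterminals: {W, Y}.
ε ∉ L(G), so no ε-production is kept.
Add the nullable-subset variants: Start → + W gives + W | +. W → + W Y gives + W Y | + W | + Y | +. Y → n Y Start gives n Y Start | n Start.

Start → n | + W | +; W → - n | + W Y | + W | + Y | +; Y → + + | n Y Start | n Start | W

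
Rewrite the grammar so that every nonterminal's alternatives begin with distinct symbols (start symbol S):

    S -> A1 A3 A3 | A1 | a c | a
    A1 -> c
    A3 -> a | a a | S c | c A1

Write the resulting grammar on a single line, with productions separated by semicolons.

S -> A1 S' | a S''; A1 -> c; A3 -> S c | c A1 | a A3'; S' -> A3 A3 | ε; S'' -> c | ε; A3' -> ε | a

S has alternatives sharing prefix 'A1': factor to S → A1 S' with S' → A3 A3 | ε.
S has alternatives sharing prefix 'a': factor to S → a S'' with S'' → c | ε.
A3 has alternatives sharing prefix 'a': factor to A3 → a A3' with A3' → ε | a.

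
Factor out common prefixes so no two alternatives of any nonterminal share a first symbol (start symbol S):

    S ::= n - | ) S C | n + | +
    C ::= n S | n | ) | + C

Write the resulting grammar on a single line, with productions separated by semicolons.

S ::= ) S C | + | n S'; C ::= ) | + C | n C'; S' ::= - | +; C' ::= S | ε

S has alternatives sharing prefix 'n': factor to S → n S' with S' → - | +.
C has alternatives sharing prefix 'n': factor to C → n C' with C' → S | ε.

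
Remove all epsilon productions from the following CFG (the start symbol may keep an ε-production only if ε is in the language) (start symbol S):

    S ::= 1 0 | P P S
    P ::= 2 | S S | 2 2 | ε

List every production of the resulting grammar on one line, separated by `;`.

S ::= 1 0 | P P S | P S; P ::= 2 | S S | 2 2

The nullable symbols are {P}.
ε ∉ L(G), so no ε-production is kept.
Expand every rule over subsets of its nullable positions: S → P P S gives P P S | P S.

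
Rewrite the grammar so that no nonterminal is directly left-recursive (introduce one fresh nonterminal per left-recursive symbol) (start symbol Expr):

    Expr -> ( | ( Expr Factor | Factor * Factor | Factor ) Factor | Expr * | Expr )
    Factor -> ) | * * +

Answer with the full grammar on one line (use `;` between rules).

Left recursion appears on Expr.
For Expr: α = {*, )}, β = {(, ( Expr Factor, Factor * Factor, Factor ) Factor}. Rewrite as Expr → β Expr1 and Expr1 → α Expr1 | ε.

Expr -> ( Expr1 | ( Expr Factor Expr1 | Factor * Factor Expr1 | Factor ) Factor Expr1; Factor -> ) | * * +; Expr1 -> * Expr1 | ) Expr1 | epsilon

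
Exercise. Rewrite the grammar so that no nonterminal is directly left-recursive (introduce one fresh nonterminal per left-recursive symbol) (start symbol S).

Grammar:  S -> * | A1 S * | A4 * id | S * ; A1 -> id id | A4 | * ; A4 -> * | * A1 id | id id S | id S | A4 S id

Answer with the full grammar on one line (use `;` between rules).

Left recursion appears on S, A4.
For S: α = {*}, β = {*, A1 S *, A4 * id}. Rewrite as S → β S' and S' → α S' | ε.
For A4: α = {S id}, β = {*, * A1 id, id id S, id S}. Rewrite as A4 → β A4' and A4' → α A4' | ε.

S -> * S' | A1 S * S' | A4 * id S'; A1 -> id id | A4 | *; A4 -> * A4' | * A1 id A4' | id id S A4' | id S A4'; S' -> * S' | epsilon; A4' -> S id A4' | epsilon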